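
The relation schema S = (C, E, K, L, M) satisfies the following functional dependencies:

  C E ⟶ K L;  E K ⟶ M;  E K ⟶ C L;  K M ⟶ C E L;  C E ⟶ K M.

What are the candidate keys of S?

CE, EK, KM

{C, E}⁺: CE→KL adds K, L; EK→M adds M → {C, E, K, L, M}. Minimal: {E}⁺ = {E}; {C}⁺ = {C} — none reach the full schema.
{E, K}⁺: EK→M adds M; EK→CL adds C, L → {C, E, K, L, M}. Minimal: {K}⁺ = {K}; {E}⁺ = {E} — none reach the full schema.
{K, M}⁺: KM→CEL adds C, E, L → {C, E, K, L, M}. Minimal: {M}⁺ = {M}; {K}⁺ = {K} — none reach the full schema.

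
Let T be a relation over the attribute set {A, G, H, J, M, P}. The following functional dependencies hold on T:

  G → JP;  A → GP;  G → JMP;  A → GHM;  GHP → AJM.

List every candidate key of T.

{A}; {G, H}

{A}⁺: A→GP adds G, P; G→JMP adds J, M; A→GHM adds H → {A, G, H, J, M, P}.
{G, H}⁺: G→JP adds J, P; G→JMP adds M; GHP→AJM adds A → {A, G, H, J, M, P}.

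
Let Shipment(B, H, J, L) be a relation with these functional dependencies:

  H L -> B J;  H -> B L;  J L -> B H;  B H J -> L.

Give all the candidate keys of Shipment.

H, JL

{H}⁺: H→BL adds B, L; HL→BJ adds J → {B, H, J, L}.
{J, L}⁺: JL→BH adds B, H → {B, H, J, L}. Minimal: {L}⁺ = {L}; {J}⁺ = {J} — none reach the full schema.
Any other superkey contains one of these as a subset, so there are no further candidate keys.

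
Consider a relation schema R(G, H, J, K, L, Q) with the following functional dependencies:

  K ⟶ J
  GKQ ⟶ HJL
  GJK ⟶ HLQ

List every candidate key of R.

Attributes G, K never appear on any right-hand side, so every candidate key must contain {G, K}.
{G, K}⁺ = {G, H, J, K, L, Q}, which is all of the schema, so {G, K} is the only candidate key.

{G, K}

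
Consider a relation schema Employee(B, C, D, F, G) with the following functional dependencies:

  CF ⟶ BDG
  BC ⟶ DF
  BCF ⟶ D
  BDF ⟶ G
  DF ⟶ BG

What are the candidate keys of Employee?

Attribute C never appears on the right-hand side of any dependency, so C must belong to every candidate key.
{C}⁺ = {C}, which is not all of the schema, so we must add further attributes.
{B, C}⁺: BC→DF adds D, F; BDF→G adds G → {B, C, D, F, G}. Minimal: {C}⁺ = {C}; {B}⁺ = {B} — none reach the full schema.
{C, F}⁺: CF→BDG adds B, D, G → {B, C, D, F, G}. Minimal: {F}⁺ = {F}; {C}⁺ = {C} — none reach the full schema.
Any other superkey contains one of these as a subset, so there are no further candidate keys.

BC; CF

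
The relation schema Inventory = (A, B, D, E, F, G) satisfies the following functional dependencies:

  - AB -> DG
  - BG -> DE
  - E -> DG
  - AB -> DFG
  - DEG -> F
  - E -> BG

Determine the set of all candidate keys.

AB, AE

Attribute A never appears on the right-hand side of any dependency, so A must belong to every candidate key.
{A}⁺ = {A}, which is not all of the schema, so we must add further attributes.
{A, B}⁺: AB→DG adds D, G; BG→DE adds E; AB→DFG adds F → {A, B, D, E, F, G}. Minimal: {B}⁺ = {B}; {A}⁺ = {A} — none reach the full schema.
{A, E}⁺: E→DG adds D, G; DEG→F adds F; E→BG adds B → {A, B, D, E, F, G}. Minimal: {E}⁺ = {B, D, E, F, G}; {A}⁺ = {A} — none reach the full schema.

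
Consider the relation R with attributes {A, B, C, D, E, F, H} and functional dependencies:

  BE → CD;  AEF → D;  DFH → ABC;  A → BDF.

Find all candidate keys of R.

Attributes E, H never appear on any right-hand side, so every candidate key must contain {E, H}.
{E, H}⁺ = {E, H}, which is not all of the schema, so we must add further attributes.
{A, E, H}⁺: A→BDF adds B, D, F; BE→CD adds C → {A, B, C, D, E, F, H}. Minimal: {E, H}⁺ = {E, H}; {A, H}⁺ = {A, B, C, D, F, H}; {A, E}⁺ = {A, B, C, D, E, F} — none reach the full schema.
{B, E, F, H}⁺: BE→CD adds C, D; DFH→ABC adds A → {A, B, C, D, E, F, H}. Minimal: {E, F, H}⁺ = {E, F, H}; {B, F, H}⁺ = {B, F, H}; {B, E, H}⁺ = {B, C, D, E, H}; … — none reach the full schema.
{D, E, F, H}⁺: DFH→ABC adds A, B, C → {A, B, C, D, E, F, H}. Minimal: {E, F, H}⁺ = {E, F, H}; {D, F, H}⁺ = {A, B, C, D, F, H}; {D, E, H}⁺ = {D, E, H}; … — none reach the full schema.

{A, E, H}; {B, E, F, H}; {D, E, F, H}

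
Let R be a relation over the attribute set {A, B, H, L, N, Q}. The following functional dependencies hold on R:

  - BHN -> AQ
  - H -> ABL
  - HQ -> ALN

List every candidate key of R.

Attribute H never appears on the right-hand side of any dependency, so H must belong to every candidate key.
{H}⁺ = {A, B, H, L}, which is not all of the schema, so we must add further attributes.
{H, N}⁺: H→ABL adds A, B, L; BHN→AQ adds Q → {A, B, H, L, N, Q}. Minimal: {N}⁺ = {N}; {H}⁺ = {A, B, H, L} — none reach the full schema.
{H, Q}⁺: H→ABL adds A, B, L; HQ→ALN adds N → {A, B, H, L, N, Q}. Minimal: {Q}⁺ = {Q}; {H}⁺ = {A, B, H, L} — none reach the full schema.

{H, N}, {H, Q}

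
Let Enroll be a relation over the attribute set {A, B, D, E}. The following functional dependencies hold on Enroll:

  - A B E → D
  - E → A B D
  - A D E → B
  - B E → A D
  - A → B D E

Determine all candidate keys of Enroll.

{A}⁺: A→BDE adds B, D, E → {A, B, D, E}.
{E}⁺: E→ABD adds A, B, D → {A, B, D, E}.
Any other superkey contains one of these as a subset, so there are no further candidate keys.

{A}, {E}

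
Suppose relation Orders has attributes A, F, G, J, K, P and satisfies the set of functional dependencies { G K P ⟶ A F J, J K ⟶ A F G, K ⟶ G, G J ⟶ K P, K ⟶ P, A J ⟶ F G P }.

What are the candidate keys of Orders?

{K}⁺: K→G adds G; K→P adds P; GKP→AFJ adds A, F, J → {A, F, G, J, K, P}.
{A, J}⁺: AJ→FGP adds F, G, P; GJ→KP adds K → {A, F, G, J, K, P}. Minimal: {J}⁺ = {J}; {A}⁺ = {A} — none reach the full schema.
{G, J}⁺: GJ→KP adds K, P; GKP→AFJ adds A, F → {A, F, G, J, K, P}. Minimal: {J}⁺ = {J}; {G}⁺ = {G} — none reach the full schema.

K, AJ, GJ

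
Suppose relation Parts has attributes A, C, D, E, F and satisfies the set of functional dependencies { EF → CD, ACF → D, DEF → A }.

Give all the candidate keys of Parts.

Attributes E, F never appear on any right-hand side, so every candidate key must contain {E, F}.
{E, F}⁺ = {A, C, D, E, F}, which is all of the schema, so {E, F} is the only candidate key.

(E, F)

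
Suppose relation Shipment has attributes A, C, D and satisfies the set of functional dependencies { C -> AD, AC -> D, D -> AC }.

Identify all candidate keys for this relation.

C, D

{C}⁺: C→AD adds A, D → {A, C, D}.
{D}⁺: D→AC adds A, C → {A, C, D}.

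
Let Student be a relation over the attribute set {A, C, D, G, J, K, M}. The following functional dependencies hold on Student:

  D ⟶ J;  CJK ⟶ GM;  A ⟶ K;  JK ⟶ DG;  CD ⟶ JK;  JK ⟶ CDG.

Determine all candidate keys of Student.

{A, D}, {A, J}

{A, D}⁺: D→J adds J; A→K adds K; JK→DG adds G; JK→CDG adds C; CJK→GM adds M → {A, C, D, G, J, K, M}. Minimal: {D}⁺ = {D, J}; {A}⁺ = {A, K} — none reach the full schema.
{A, J}⁺: A→K adds K; JK→DG adds D, G; JK→CDG adds C; CJK→GM adds M → {A, C, D, G, J, K, M}. Minimal: {J}⁺ = {J}; {A}⁺ = {A, K} — none reach the full schema.
Any other superkey contains one of these as a subset, so there are no further candidate keys.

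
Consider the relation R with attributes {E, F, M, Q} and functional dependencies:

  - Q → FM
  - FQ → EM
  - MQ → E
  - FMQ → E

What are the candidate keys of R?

Attribute Q never appears on the right-hand side of any dependency, so Q must belong to every candidate key.
{Q}⁺ = {E, F, M, Q}, which is all of the schema, so {Q} is the only candidate key.

(Q)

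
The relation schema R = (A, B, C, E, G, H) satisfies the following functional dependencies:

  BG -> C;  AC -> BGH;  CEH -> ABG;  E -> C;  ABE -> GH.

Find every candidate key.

AE, EH

{A, E}⁺: E→C adds C; AC→BGH adds B, G, H → {A, B, C, E, G, H}.
{E, H}⁺: E→C adds C; CEH→ABG adds A, B, G → {A, B, C, E, G, H}.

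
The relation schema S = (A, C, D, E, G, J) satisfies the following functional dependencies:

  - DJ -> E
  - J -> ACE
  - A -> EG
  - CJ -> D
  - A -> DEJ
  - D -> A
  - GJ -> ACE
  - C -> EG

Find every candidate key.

{A}⁺: A→EG adds E, G; A→DEJ adds D, J; GJ→ACE adds C → {A, C, D, E, G, J}.
{D}⁺: D→A adds A; A→EG adds E, G; A→DEJ adds J; GJ→ACE adds C → {A, C, D, E, G, J}.
{J}⁺: J→ACE adds A, C, E; A→EG adds G; CJ→D adds D → {A, C, D, E, G, J}.

{A}, {D}, {J}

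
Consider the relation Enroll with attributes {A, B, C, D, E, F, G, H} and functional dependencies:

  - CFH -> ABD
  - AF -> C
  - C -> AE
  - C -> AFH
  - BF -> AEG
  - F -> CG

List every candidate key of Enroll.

{C}, {F}

{C}⁺: C→AE adds A, E; C→AFH adds F, H; F→CG adds G; CFH→ABD adds B, D → {A, B, C, D, E, F, G, H}.
{F}⁺: F→CG adds C, G; C→AE adds A, E; C→AFH adds H; CFH→ABD adds B, D → {A, B, C, D, E, F, G, H}.
Any other superkey contains one of these as a subset, so there are no further candidate keys.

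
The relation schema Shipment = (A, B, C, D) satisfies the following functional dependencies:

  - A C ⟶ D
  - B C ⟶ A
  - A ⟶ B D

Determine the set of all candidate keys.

Attribute C never appears on the right-hand side of any dependency, so C must belong to every candidate key.
{C}⁺ = {C}, which is not all of the schema, so we must add further attributes.
{A, C}⁺: AC→D adds D; A→BD adds B → {A, B, C, D}. Minimal: {C}⁺ = {C}; {A}⁺ = {A, B, D} — none reach the full schema.
{B, C}⁺: BC→A adds A; A→BD adds D → {A, B, C, D}. Minimal: {C}⁺ = {C}; {B}⁺ = {B} — none reach the full schema.
Any other superkey contains one of these as a subset, so there are no further candidate keys.

{A, C}, {B, C}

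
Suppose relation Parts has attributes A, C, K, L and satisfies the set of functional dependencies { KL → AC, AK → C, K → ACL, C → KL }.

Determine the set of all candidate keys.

{C}⁺: C→KL adds K, L; KL→AC adds A → {A, C, K, L}.
{K}⁺: K→ACL adds A, C, L → {A, C, K, L}.

{C}, {K}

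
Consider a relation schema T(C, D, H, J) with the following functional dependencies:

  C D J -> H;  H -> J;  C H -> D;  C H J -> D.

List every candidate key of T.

(C, H); (C, D, J)

Attribute C never appears on the right-hand side of any dependency, so C must belong to every candidate key.
{C}⁺ = {C}, which is not all of the schema, so we must add further attributes.
{C, H}⁺: H→J adds J; CH→D adds D → {C, D, H, J}.
{C, D, J}⁺: CDJ→H adds H → {C, D, H, J}.
Any other superkey contains one of these as a subset, so there are no further candidate keys.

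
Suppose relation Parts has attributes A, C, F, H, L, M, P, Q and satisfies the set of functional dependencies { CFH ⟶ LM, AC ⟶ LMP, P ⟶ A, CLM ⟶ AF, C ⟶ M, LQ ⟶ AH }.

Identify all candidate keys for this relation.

{A, C, Q}, {C, L, Q}, {C, P, Q}, {C, F, H, Q}

Attributes C, Q never appear on any right-hand side, so every candidate key must contain {C, Q}.
{C, Q}⁺ = {C, M, Q}, which is not all of the schema, so we must add further attributes.
{A, C, Q}⁺: AC→LMP adds L, M, P; CLM→AF adds F; LQ→AH adds H → {A, C, F, H, L, M, P, Q}.
{C, L, Q}⁺: C→M adds M; LQ→AH adds A, H; AC→LMP adds P; CLM→AF adds F → {A, C, F, H, L, M, P, Q}.
{C, P, Q}⁺: P→A adds A; C→M adds M; AC→LMP adds L; CLM→AF adds F; LQ→AH adds H → {A, C, F, H, L, M, P, Q}.
{C, F, H, Q}⁺: CFH→LM adds L, M; CLM→AF adds A; AC→LMP adds P → {A, C, F, H, L, M, P, Q}.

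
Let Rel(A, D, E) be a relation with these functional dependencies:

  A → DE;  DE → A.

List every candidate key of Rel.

{A}⁺: A→DE adds D, E → {A, D, E}.
{D, E}⁺: DE→A adds A → {A, D, E}.

A, DE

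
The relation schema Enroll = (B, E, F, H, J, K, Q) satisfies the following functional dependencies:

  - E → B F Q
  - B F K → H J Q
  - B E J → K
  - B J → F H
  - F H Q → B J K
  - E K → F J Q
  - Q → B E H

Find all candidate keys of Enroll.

{E}⁺: E→BFQ adds B, F, Q; Q→BEH adds H; FHQ→BJK adds J, K → {B, E, F, H, J, K, Q}.
{Q}⁺: Q→BEH adds B, E, H; E→BFQ adds F; FHQ→BJK adds J, K → {B, E, F, H, J, K, Q}.
{B, F, K}⁺: BFK→HJQ adds H, J, Q; Q→BEH adds E → {B, E, F, H, J, K, Q}. Minimal: {F, K}⁺ = {F, K}; {B, K}⁺ = {B, K}; {B, F}⁺ = {B, F} — none reach the full schema.
{B, J, K}⁺: BJ→FH adds F, H; BFK→HJQ adds Q; Q→BEH adds E → {B, E, F, H, J, K, Q}. Minimal: {J, K}⁺ = {J, K}; {B, K}⁺ = {B, K}; {B, J}⁺ = {B, F, H, J} — none reach the full schema.

(E), (Q), (B, F, K), (B, J, K)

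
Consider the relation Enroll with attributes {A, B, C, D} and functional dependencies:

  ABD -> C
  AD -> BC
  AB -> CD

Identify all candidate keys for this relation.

(A, B), (A, D)

Attribute A never appears on the right-hand side of any dependency, so A must belong to every candidate key.
{A}⁺ = {A}, which is not all of the schema, so we must add further attributes.
{A, B}⁺: AB→CD adds C, D → {A, B, C, D}.
{A, D}⁺: AD→BC adds B, C → {A, B, C, D}.
Any other superkey contains one of these as a subset, so there are no further candidate keys.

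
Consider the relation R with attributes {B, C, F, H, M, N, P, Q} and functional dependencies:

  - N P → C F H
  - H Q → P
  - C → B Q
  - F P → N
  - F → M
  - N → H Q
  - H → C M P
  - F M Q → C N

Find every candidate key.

{N}, {C, F}, {F, H}, {F, P}, {F, Q}

{N}⁺: N→HQ adds H, Q; H→CMP adds C, M, P; NP→CFH adds F; C→BQ adds B → {B, C, F, H, M, N, P, Q}.
{C, F}⁺: C→BQ adds B, Q; F→M adds M; FMQ→CN adds N; N→HQ adds H; H→CMP adds P → {B, C, F, H, M, N, P, Q}. Minimal: {F}⁺ = {F, M}; {C}⁺ = {B, C, Q} — none reach the full schema.
{F, H}⁺: F→M adds M; H→CMP adds C, P; C→BQ adds B, Q; FP→N adds N → {B, C, F, H, M, N, P, Q}. Minimal: {H}⁺ = {B, C, H, M, P, Q}; {F}⁺ = {F, M} — none reach the full schema.
{F, P}⁺: FP→N adds N; F→M adds M; N→HQ adds H, Q; H→CMP adds C; C→BQ adds B → {B, C, F, H, M, N, P, Q}. Minimal: {P}⁺ = {P}; {F}⁺ = {F, M} — none reach the full schema.
{F, Q}⁺: F→M adds M; FMQ→CN adds C, N; C→BQ adds B; N→HQ adds H; H→CMP adds P → {B, C, F, H, M, N, P, Q}. Minimal: {Q}⁺ = {Q}; {F}⁺ = {F, M} — none reach the full schema.
Any other superkey contains one of these as a subset, so there are no further candidate keys.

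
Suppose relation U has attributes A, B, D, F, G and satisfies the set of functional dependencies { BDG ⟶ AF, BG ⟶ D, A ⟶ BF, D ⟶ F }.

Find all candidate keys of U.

Attribute G never appears on the right-hand side of any dependency, so G must belong to every candidate key.
{G}⁺ = {G}, which is not all of the schema, so we must add further attributes.
{A, G}⁺: A→BF adds B, F; BG→D adds D → {A, B, D, F, G}. Minimal: {G}⁺ = {G}; {A}⁺ = {A, B, F} — none reach the full schema.
{B, G}⁺: BG→D adds D; D→F adds F; BDG→AF adds A → {A, B, D, F, G}. Minimal: {G}⁺ = {G}; {B}⁺ = {B} — none reach the full schema.
Any other superkey contains one of these as a subset, so there are no further candidate keys.

AG, BG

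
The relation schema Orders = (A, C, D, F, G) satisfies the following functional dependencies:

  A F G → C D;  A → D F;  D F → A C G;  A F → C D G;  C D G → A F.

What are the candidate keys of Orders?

A, DF, CDG

{A}⁺: A→DF adds D, F; DF→ACG adds C, G → {A, C, D, F, G}.
{D, F}⁺: DF→ACG adds A, C, G → {A, C, D, F, G}. Minimal: {F}⁺ = {F}; {D}⁺ = {D} — none reach the full schema.
{C, D, G}⁺: CDG→AF adds A, F → {A, C, D, F, G}. Minimal: {D, G}⁺ = {D, G}; {C, G}⁺ = {C, G}; {C, D}⁺ = {C, D} — none reach the full schema.
Any other superkey contains one of these as a subset, so there are no further candidate keys.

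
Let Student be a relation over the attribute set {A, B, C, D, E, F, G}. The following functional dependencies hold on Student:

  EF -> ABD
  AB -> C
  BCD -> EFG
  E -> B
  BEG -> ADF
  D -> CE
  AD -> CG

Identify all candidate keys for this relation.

{D}⁺: D→CE adds C, E; E→B adds B; BCD→EFG adds F, G; BEG→ADF adds A → {A, B, C, D, E, F, G}.
{E, F}⁺: EF→ABD adds A, B, D; AB→C adds C; BCD→EFG adds G → {A, B, C, D, E, F, G}.
{E, G}⁺: E→B adds B; BEG→ADF adds A, D, F; D→CE adds C → {A, B, C, D, E, F, G}.

{D}; {E, F}; {E, G}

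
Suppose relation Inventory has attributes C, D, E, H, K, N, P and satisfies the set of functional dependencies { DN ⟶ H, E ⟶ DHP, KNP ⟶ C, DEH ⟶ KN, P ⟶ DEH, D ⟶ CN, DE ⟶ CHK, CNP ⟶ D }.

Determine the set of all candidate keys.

{E}⁺: E→DHP adds D, H, P; DEH→KN adds K, N; D→CN adds C → {C, D, E, H, K, N, P}.
{P}⁺: P→DEH adds D, E, H; D→CN adds C, N; DE→CHK adds K → {C, D, E, H, K, N, P}.
Any other superkey contains one of these as a subset, so there are no further candidate keys.

E; P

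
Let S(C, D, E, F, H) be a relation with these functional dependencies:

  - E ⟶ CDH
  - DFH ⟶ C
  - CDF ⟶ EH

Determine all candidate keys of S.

Attribute F never appears on the right-hand side of any dependency, so F must belong to every candidate key.
{F}⁺ = {F}, which is not all of the schema, so we must add further attributes.
{E, F}⁺: E→CDH adds C, D, H → {C, D, E, F, H}. Minimal: {F}⁺ = {F}; {E}⁺ = {C, D, E, H} — none reach the full schema.
{C, D, F}⁺: CDF→EH adds E, H → {C, D, E, F, H}. Minimal: {D, F}⁺ = {D, F}; {C, F}⁺ = {C, F}; {C, D}⁺ = {C, D} — none reach the full schema.
{D, F, H}⁺: DFH→C adds C; CDF→EH adds E → {C, D, E, F, H}. Minimal: {F, H}⁺ = {F, H}; {D, H}⁺ = {D, H}; {D, F}⁺ = {D, F} — none reach the full schema.
Any other superkey contains one of these as a subset, so there are no further candidate keys.

EF, CDF, DFH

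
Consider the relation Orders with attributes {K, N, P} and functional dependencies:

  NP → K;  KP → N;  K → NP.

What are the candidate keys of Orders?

K, NP

{K}⁺: K→NP adds N, P → {K, N, P}.
{N, P}⁺: NP→K adds K → {K, N, P}.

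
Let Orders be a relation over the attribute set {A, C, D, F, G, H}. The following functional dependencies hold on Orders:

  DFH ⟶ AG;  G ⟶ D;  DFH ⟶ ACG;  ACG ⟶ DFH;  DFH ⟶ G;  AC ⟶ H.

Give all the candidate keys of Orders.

ACG; DFH; FGH; ACDF

{A, C, G}⁺: G→D adds D; ACG→DFH adds F, H → {A, C, D, F, G, H}. Minimal: {C, G}⁺ = {C, D, G}; {A, G}⁺ = {A, D, G}; {A, C}⁺ = {A, C, H} — none reach the full schema.
{D, F, H}⁺: DFH→AG adds A, G; DFH→ACG adds C → {A, C, D, F, G, H}. Minimal: {F, H}⁺ = {F, H}; {D, H}⁺ = {D, H}; {D, F}⁺ = {D, F} — none reach the full schema.
{F, G, H}⁺: G→D adds D; DFH→ACG adds A, C → {A, C, D, F, G, H}. Minimal: {G, H}⁺ = {D, G, H}; {F, H}⁺ = {F, H}; {F, G}⁺ = {D, F, G} — none reach the full schema.
{A, C, D, F}⁺: AC→H adds H; DFH→AG adds G → {A, C, D, F, G, H}. Minimal: {C, D, F}⁺ = {C, D, F}; {A, D, F}⁺ = {A, D, F}; {A, C, F}⁺ = {A, C, F, H}; … — none reach the full schema.
Any other superkey contains one of these as a subset, so there are no further candidate keys.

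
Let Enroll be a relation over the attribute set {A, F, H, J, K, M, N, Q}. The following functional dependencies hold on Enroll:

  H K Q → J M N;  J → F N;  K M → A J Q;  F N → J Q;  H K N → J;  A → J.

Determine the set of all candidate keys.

{A, H, K}; {H, J, K}; {H, K, M}; {H, K, N}; {H, K, Q}

Attributes H, K never appear on any right-hand side, so every candidate key must contain {H, K}.
{H, K}⁺ = {H, K}, which is not all of the schema, so we must add further attributes.
{A, H, K}⁺: A→J adds J; J→FN adds F, N; FN→JQ adds Q; HKQ→JMN adds M → {A, F, H, J, K, M, N, Q}. Minimal: {H, K}⁺ = {H, K}; {A, K}⁺ = {A, F, J, K, N, Q}; {A, H}⁺ = {A, F, H, J, N, Q} — none reach the full schema.
{H, J, K}⁺: J→FN adds F, N; FN→JQ adds Q; HKQ→JMN adds M; KM→AJQ adds A → {A, F, H, J, K, M, N, Q}. Minimal: {J, K}⁺ = {F, J, K, N, Q}; {H, K}⁺ = {H, K}; {H, J}⁺ = {F, H, J, N, Q} — none reach the full schema.
{H, K, M}⁺: KM→AJQ adds A, J, Q; HKQ→JMN adds N; J→FN adds F → {A, F, H, J, K, M, N, Q}. Minimal: {K, M}⁺ = {A, F, J, K, M, N, Q}; {H, M}⁺ = {H, M}; {H, K}⁺ = {H, K} — none reach the full schema.
{H, K, N}⁺: HKN→J adds J; J→FN adds F; FN→JQ adds Q; HKQ→JMN adds M; KM→AJQ adds A → {A, F, H, J, K, M, N, Q}. Minimal: {K, N}⁺ = {K, N}; {H, N}⁺ = {H, N}; {H, K}⁺ = {H, K} — none reach the full schema.
{H, K, Q}⁺: HKQ→JMN adds J, M, N; J→FN adds F; KM→AJQ adds A → {A, F, H, J, K, M, N, Q}. Minimal: {K, Q}⁺ = {K, Q}; {H, Q}⁺ = {H, Q}; {H, K}⁺ = {H, K} — none reach the full schema.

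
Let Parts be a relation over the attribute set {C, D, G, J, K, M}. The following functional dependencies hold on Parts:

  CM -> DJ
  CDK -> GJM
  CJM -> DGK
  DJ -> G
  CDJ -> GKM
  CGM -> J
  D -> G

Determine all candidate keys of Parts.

Attribute C never appears on the right-hand side of any dependency, so C must belong to every candidate key.
{C}⁺ = {C}, which is not all of the schema, so we must add further attributes.
{C, M}⁺: CM→DJ adds D, J; CJM→DGK adds G, K → {C, D, G, J, K, M}. Minimal: {M}⁺ = {M}; {C}⁺ = {C} — none reach the full schema.
{C, D, J}⁺: DJ→G adds G; CDJ→GKM adds K, M → {C, D, G, J, K, M}. Minimal: {D, J}⁺ = {D, G, J}; {C, J}⁺ = {C, J}; {C, D}⁺ = {C, D, G} — none reach the full schema.
{C, D, K}⁺: CDK→GJM adds G, J, M → {C, D, G, J, K, M}. Minimal: {D, K}⁺ = {D, G, K}; {C, K}⁺ = {C, K}; {C, D}⁺ = {C, D, G} — none reach the full schema.

(C, M), (C, D, J), (C, D, K)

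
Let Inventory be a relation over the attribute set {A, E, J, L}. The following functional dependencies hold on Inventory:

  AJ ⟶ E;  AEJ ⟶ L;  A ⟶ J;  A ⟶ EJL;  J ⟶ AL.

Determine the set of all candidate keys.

(A), (J)

{A}⁺: A→J adds J; A→EJL adds E, L → {A, E, J, L}.
{J}⁺: J→AL adds A, L; AJ→E adds E → {A, E, J, L}.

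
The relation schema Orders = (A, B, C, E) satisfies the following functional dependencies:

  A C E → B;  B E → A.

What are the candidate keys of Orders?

{A, C, E}, {B, C, E}

Attributes C, E never appear on any right-hand side, so every candidate key must contain {C, E}.
{C, E}⁺ = {C, E}, which is not all of the schema, so we must add further attributes.
{A, C, E}⁺: ACE→B adds B → {A, B, C, E}. Minimal: {C, E}⁺ = {C, E}; {A, E}⁺ = {A, E}; {A, C}⁺ = {A, C} — none reach the full schema.
{B, C, E}⁺: BE→A adds A → {A, B, C, E}. Minimal: {C, E}⁺ = {C, E}; {B, E}⁺ = {A, B, E}; {B, C}⁺ = {B, C} — none reach the full schema.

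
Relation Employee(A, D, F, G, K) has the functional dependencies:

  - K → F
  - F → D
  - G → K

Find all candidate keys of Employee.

AG

{A, G}⁺: G→K adds K; K→F adds F; F→D adds D → {A, D, F, G, K}. Minimal: {G}⁺ = {D, F, G, K}; {A}⁺ = {A} — none reach the full schema.
No other minimal superkey exists.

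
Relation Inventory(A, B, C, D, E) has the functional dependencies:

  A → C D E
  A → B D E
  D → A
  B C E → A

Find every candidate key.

{A}⁺: A→CDE adds C, D, E; A→BDE adds B → {A, B, C, D, E}.
{D}⁺: D→A adds A; A→CDE adds C, E; A→BDE adds B → {A, B, C, D, E}.
{B, C, E}⁺: BCE→A adds A; A→CDE adds D → {A, B, C, D, E}.
Any other superkey contains one of these as a subset, so there are no further candidate keys.

(A); (D); (B, C, E)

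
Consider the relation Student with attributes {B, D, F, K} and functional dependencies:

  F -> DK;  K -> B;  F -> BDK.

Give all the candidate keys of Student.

(F)

Attribute F never appears on the right-hand side of any dependency, so F must belong to every candidate key.
{F}⁺ = {B, D, F, K}, which is all of the schema, so {F} is the only candidate key.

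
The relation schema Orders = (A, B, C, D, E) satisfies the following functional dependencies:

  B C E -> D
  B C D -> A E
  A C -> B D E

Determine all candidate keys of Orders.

{A, C}; {B, C, D}; {B, C, E}

Attribute C never appears on the right-hand side of any dependency, so C must belong to every candidate key.
{C}⁺ = {C}, which is not all of the schema, so we must add further attributes.
{A, C}⁺: AC→BDE adds B, D, E → {A, B, C, D, E}. Minimal: {C}⁺ = {C}; {A}⁺ = {A} — none reach the full schema.
{B, C, D}⁺: BCD→AE adds A, E → {A, B, C, D, E}. Minimal: {C, D}⁺ = {C, D}; {B, D}⁺ = {B, D}; {B, C}⁺ = {B, C} — none reach the full schema.
{B, C, E}⁺: BCE→D adds D; BCD→AE adds A → {A, B, C, D, E}. Minimal: {C, E}⁺ = {C, E}; {B, E}⁺ = {B, E}; {B, C}⁺ = {B, C} — none reach the full schema.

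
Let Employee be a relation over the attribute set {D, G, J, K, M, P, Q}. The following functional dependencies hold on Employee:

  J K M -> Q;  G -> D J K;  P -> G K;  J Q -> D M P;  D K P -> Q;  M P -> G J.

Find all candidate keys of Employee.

{P}⁺: P→GK adds G, K; G→DJK adds D, J; DKP→Q adds Q; JQ→DMP adds M → {D, G, J, K, M, P, Q}.
{G, M}⁺: G→DJK adds D, J, K; JKM→Q adds Q; JQ→DMP adds P → {D, G, J, K, M, P, Q}. Minimal: {M}⁺ = {M}; {G}⁺ = {D, G, J, K} — none reach the full schema.
{G, Q}⁺: G→DJK adds D, J, K; JQ→DMP adds M, P → {D, G, J, K, M, P, Q}. Minimal: {Q}⁺ = {Q}; {G}⁺ = {D, G, J, K} — none reach the full schema.
{J, Q}⁺: JQ→DMP adds D, M, P; MP→GJ adds G; G→DJK adds K → {D, G, J, K, M, P, Q}. Minimal: {Q}⁺ = {Q}; {J}⁺ = {J} — none reach the full schema.
{J, K, M}⁺: JKM→Q adds Q; JQ→DMP adds D, P; MP→GJ adds G → {D, G, J, K, M, P, Q}. Minimal: {K, M}⁺ = {K, M}; {J, M}⁺ = {J, M}; {J, K}⁺ = {J, K} — none reach the full schema.

(P), (G, M), (G, Q), (J, Q), (J, K, M)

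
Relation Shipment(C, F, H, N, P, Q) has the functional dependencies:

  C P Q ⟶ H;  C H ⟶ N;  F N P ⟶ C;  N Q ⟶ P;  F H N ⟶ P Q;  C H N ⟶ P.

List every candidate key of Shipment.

(C, F, H), (F, H, N), (F, N, Q), (C, F, P, Q)

Attribute F never appears on the right-hand side of any dependency, so F must belong to every candidate key.
{F}⁺ = {F}, which is not all of the schema, so we must add further attributes.
{C, F, H}⁺: CH→N adds N; FHN→PQ adds P, Q → {C, F, H, N, P, Q}. Minimal: {F, H}⁺ = {F, H}; {C, H}⁺ = {C, H, N, P}; {C, F}⁺ = {C, F} — none reach the full schema.
{F, H, N}⁺: FHN→PQ adds P, Q; FNP→C adds C → {C, F, H, N, P, Q}. Minimal: {H, N}⁺ = {H, N}; {F, N}⁺ = {F, N}; {F, H}⁺ = {F, H} — none reach the full schema.
{F, N, Q}⁺: NQ→P adds P; FNP→C adds C; CPQ→H adds H → {C, F, H, N, P, Q}. Minimal: {N, Q}⁺ = {N, P, Q}; {F, Q}⁺ = {F, Q}; {F, N}⁺ = {F, N} — none reach the full schema.
{C, F, P, Q}⁺: CPQ→H adds H; CH→N adds N → {C, F, H, N, P, Q}. Minimal: {F, P, Q}⁺ = {F, P, Q}; {C, P, Q}⁺ = {C, H, N, P, Q}; {C, F, Q}⁺ = {C, F, Q}; … — none reach the full schema.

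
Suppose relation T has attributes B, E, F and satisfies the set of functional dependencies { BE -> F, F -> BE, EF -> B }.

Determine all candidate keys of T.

{F}, {B, E}

{F}⁺: F→BE adds B, E → {B, E, F}.
{B, E}⁺: BE→F adds F → {B, E, F}. Minimal: {E}⁺ = {E}; {B}⁺ = {B} — none reach the full schema.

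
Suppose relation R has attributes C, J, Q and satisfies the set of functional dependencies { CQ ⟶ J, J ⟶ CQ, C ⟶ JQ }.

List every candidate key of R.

{C}, {J}

{C}⁺: C→JQ adds J, Q → {C, J, Q}.
{J}⁺: J→CQ adds C, Q → {C, J, Q}.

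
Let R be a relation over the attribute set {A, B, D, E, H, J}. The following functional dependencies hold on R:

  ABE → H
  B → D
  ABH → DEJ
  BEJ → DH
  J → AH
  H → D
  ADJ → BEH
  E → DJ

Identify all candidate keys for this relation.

{E}, {J}, {A, B, H}

{E}⁺: E→DJ adds D, J; J→AH adds A, H; ADJ→BEH adds B → {A, B, D, E, H, J}.
{J}⁺: J→AH adds A, H; H→D adds D; ADJ→BEH adds B, E → {A, B, D, E, H, J}.
{A, B, H}⁺: B→D adds D; ABH→DEJ adds E, J → {A, B, D, E, H, J}.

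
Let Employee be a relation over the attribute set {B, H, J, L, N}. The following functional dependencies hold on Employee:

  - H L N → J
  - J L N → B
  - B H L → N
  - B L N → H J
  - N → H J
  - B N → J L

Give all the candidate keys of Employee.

(B, N); (L, N); (B, H, L)

{B, N}⁺: N→HJ adds H, J; BN→JL adds L → {B, H, J, L, N}. Minimal: {N}⁺ = {H, J, N}; {B}⁺ = {B} — none reach the full schema.
{L, N}⁺: N→HJ adds H, J; JLN→B adds B → {B, H, J, L, N}. Minimal: {N}⁺ = {H, J, N}; {L}⁺ = {L} — none reach the full schema.
{B, H, L}⁺: BHL→N adds N; BLN→HJ adds J → {B, H, J, L, N}. Minimal: {H, L}⁺ = {H, L}; {B, L}⁺ = {B, L}; {B, H}⁺ = {B, H} — none reach the full schema.
Any other superkey contains one of these as a subset, so there are no further candidate keys.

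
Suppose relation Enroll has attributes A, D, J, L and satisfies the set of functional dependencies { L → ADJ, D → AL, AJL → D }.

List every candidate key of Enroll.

{D}⁺: D→AL adds A, L; L→ADJ adds J → {A, D, J, L}.
{L}⁺: L→ADJ adds A, D, J → {A, D, J, L}.
Any other superkey contains one of these as a subset, so there are no further candidate keys.

{D}, {L}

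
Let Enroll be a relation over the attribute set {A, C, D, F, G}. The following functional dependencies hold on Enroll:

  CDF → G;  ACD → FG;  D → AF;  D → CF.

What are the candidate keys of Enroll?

{D}

Attribute D never appears on the right-hand side of any dependency, so D must belong to every candidate key.
{D}⁺ = {A, C, D, F, G}, which is all of the schema, so {D} is the only candidate key.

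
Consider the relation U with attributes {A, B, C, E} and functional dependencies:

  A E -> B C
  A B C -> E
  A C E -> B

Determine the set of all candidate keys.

{A, E}, {A, B, C}

Attribute A never appears on the right-hand side of any dependency, so A must belong to every candidate key.
{A}⁺ = {A}, which is not all of the schema, so we must add further attributes.
{A, E}⁺: AE→BC adds B, C → {A, B, C, E}.
{A, B, C}⁺: ABC→E adds E → {A, B, C, E}.
Any other superkey contains one of these as a subset, so there are no further candidate keys.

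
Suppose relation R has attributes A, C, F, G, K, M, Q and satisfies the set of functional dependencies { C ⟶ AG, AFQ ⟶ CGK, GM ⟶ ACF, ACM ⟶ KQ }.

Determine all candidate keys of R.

{C, M}, {G, M}, {A, F, M, Q}

Attribute M never appears on the right-hand side of any dependency, so M must belong to every candidate key.
{M}⁺ = {M}, which is not all of the schema, so we must add further attributes.
{C, M}⁺: C→AG adds A, G; GM→ACF adds F; ACM→KQ adds K, Q → {A, C, F, G, K, M, Q}. Minimal: {M}⁺ = {M}; {C}⁺ = {A, C, G} — none reach the full schema.
{G, M}⁺: GM→ACF adds A, C, F; ACM→KQ adds K, Q → {A, C, F, G, K, M, Q}. Minimal: {M}⁺ = {M}; {G}⁺ = {G} — none reach the full schema.
{A, F, M, Q}⁺: AFQ→CGK adds C, G, K → {A, C, F, G, K, M, Q}. Minimal: {F, M, Q}⁺ = {F, M, Q}; {A, M, Q}⁺ = {A, M, Q}; {A, F, Q}⁺ = {A, C, F, G, K, Q}; … — none reach the full schema.
Any other superkey contains one of these as a subset, so there are no further candidate keys.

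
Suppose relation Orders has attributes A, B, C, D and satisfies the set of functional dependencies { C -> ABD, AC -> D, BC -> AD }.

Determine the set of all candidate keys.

{C}⁺: C→ABD adds A, B, D → {A, B, C, D}.
No other minimal superkey exists.

(C)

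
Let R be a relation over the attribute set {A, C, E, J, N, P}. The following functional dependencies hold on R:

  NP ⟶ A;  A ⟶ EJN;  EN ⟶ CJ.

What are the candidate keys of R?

Attribute P never appears on the right-hand side of any dependency, so P must belong to every candidate key.
{P}⁺ = {P}, which is not all of the schema, so we must add further attributes.
{A, P}⁺: A→EJN adds E, J, N; EN→CJ adds C → {A, C, E, J, N, P}. Minimal: {P}⁺ = {P}; {A}⁺ = {A, C, E, J, N} — none reach the full schema.
{N, P}⁺: NP→A adds A; A→EJN adds E, J; EN→CJ adds C → {A, C, E, J, N, P}. Minimal: {P}⁺ = {P}; {N}⁺ = {N} — none reach the full schema.

AP, NP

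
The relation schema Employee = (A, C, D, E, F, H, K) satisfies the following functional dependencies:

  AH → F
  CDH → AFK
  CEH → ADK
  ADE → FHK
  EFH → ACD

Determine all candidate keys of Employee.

(A, D, E), (A, E, H), (C, E, H), (E, F, H)

Attribute E never appears on the right-hand side of any dependency, so E must belong to every candidate key.
{E}⁺ = {E}, which is not all of the schema, so we must add further attributes.
{A, D, E}⁺: ADE→FHK adds F, H, K; EFH→ACD adds C → {A, C, D, E, F, H, K}. Minimal: {D, E}⁺ = {D, E}; {A, E}⁺ = {A, E}; {A, D}⁺ = {A, D} — none reach the full schema.
{A, E, H}⁺: AH→F adds F; EFH→ACD adds C, D; CDH→AFK adds K → {A, C, D, E, F, H, K}. Minimal: {E, H}⁺ = {E, H}; {A, H}⁺ = {A, F, H}; {A, E}⁺ = {A, E} — none reach the full schema.
{C, E, H}⁺: CEH→ADK adds A, D, K; ADE→FHK adds F → {A, C, D, E, F, H, K}. Minimal: {E, H}⁺ = {E, H}; {C, H}⁺ = {C, H}; {C, E}⁺ = {C, E} — none reach the full schema.
{E, F, H}⁺: EFH→ACD adds A, C, D; CDH→AFK adds K → {A, C, D, E, F, H, K}. Minimal: {F, H}⁺ = {F, H}; {E, H}⁺ = {E, H}; {E, F}⁺ = {E, F} — none reach the full schema.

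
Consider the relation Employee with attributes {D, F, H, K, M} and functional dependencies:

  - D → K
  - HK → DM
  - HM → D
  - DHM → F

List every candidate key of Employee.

(D, H), (H, K), (H, M)

{D, H}⁺: D→K adds K; HK→DM adds M; DHM→F adds F → {D, F, H, K, M}.
{H, K}⁺: HK→DM adds D, M; DHM→F adds F → {D, F, H, K, M}.
{H, M}⁺: HM→D adds D; DHM→F adds F; D→K adds K → {D, F, H, K, M}.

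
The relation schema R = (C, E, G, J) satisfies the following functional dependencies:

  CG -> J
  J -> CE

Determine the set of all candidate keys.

{C, G}, {G, J}

Attribute G never appears on the right-hand side of any dependency, so G must belong to every candidate key.
{G}⁺ = {G}, which is not all of the schema, so we must add further attributes.
{C, G}⁺: CG→J adds J; J→CE adds E → {C, E, G, J}. Minimal: {G}⁺ = {G}; {C}⁺ = {C} — none reach the full schema.
{G, J}⁺: J→CE adds C, E → {C, E, G, J}. Minimal: {J}⁺ = {C, E, J}; {G}⁺ = {G} — none reach the full schema.
Any other superkey contains one of these as a subset, so there are no further candidate keys.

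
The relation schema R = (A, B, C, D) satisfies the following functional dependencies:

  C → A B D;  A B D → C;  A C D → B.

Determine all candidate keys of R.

{C}; {A, B, D}

{C}⁺: C→ABD adds A, B, D → {A, B, C, D}.
{A, B, D}⁺: ABD→C adds C → {A, B, C, D}. Minimal: {B, D}⁺ = {B, D}; {A, D}⁺ = {A, D}; {A, B}⁺ = {A, B} — none reach the full schema.
Any other superkey contains one of these as a subset, so there are no further candidate keys.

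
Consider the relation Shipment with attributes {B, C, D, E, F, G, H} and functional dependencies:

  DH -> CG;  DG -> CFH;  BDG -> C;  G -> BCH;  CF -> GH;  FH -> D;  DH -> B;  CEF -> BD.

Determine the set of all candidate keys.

{C, E, F}, {D, E, G}, {D, E, H}, {E, F, G}, {E, F, H}

{C, E, F}⁺: CF→GH adds G, H; FH→D adds D; DH→B adds B → {B, C, D, E, F, G, H}. Minimal: {E, F}⁺ = {E, F}; {C, F}⁺ = {B, C, D, F, G, H}; {C, E}⁺ = {C, E} — none reach the full schema.
{D, E, G}⁺: DG→CFH adds C, F, H; G→BCH adds B → {B, C, D, E, F, G, H}. Minimal: {E, G}⁺ = {B, C, E, G, H}; {D, G}⁺ = {B, C, D, F, G, H}; {D, E}⁺ = {D, E} — none reach the full schema.
{D, E, H}⁺: DH→CG adds C, G; DG→CFH adds F; G→BCH adds B → {B, C, D, E, F, G, H}. Minimal: {E, H}⁺ = {E, H}; {D, H}⁺ = {B, C, D, F, G, H}; {D, E}⁺ = {D, E} — none reach the full schema.
{E, F, G}⁺: G→BCH adds B, C, H; FH→D adds D → {B, C, D, E, F, G, H}. Minimal: {F, G}⁺ = {B, C, D, F, G, H}; {E, G}⁺ = {B, C, E, G, H}; {E, F}⁺ = {E, F} — none reach the full schema.
{E, F, H}⁺: FH→D adds D; DH→B adds B; DH→CG adds C, G → {B, C, D, E, F, G, H}. Minimal: {F, H}⁺ = {B, C, D, F, G, H}; {E, H}⁺ = {E, H}; {E, F}⁺ = {E, F} — none reach the full schema.
Any other superkey contains one of these as a subset, so there are no further candidate keys.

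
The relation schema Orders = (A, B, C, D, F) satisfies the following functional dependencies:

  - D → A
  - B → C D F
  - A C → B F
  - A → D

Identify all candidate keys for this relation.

{B}⁺: B→CDF adds C, D, F; D→A adds A → {A, B, C, D, F}.
{A, C}⁺: AC→BF adds B, F; A→D adds D → {A, B, C, D, F}.
{C, D}⁺: D→A adds A; AC→BF adds B, F → {A, B, C, D, F}.
Any other superkey contains one of these as a subset, so there are no further candidate keys.

B, AC, CD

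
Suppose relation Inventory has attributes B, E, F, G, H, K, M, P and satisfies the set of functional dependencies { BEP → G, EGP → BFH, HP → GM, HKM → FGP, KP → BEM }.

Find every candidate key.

{K, P}⁺: KP→BEM adds B, E, M; BEP→G adds G; EGP→BFH adds F, H → {B, E, F, G, H, K, M, P}. Minimal: {P}⁺ = {P}; {K}⁺ = {K} — none reach the full schema.
{H, K, M}⁺: HKM→FGP adds F, G, P; KP→BEM adds B, E → {B, E, F, G, H, K, M, P}. Minimal: {K, M}⁺ = {K, M}; {H, M}⁺ = {H, M}; {H, K}⁺ = {H, K} — none reach the full schema.

{K, P}, {H, K, M}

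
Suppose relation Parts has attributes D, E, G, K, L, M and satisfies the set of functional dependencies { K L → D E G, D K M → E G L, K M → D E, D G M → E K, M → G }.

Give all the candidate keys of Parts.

{D, M}, {K, M}

Attribute M never appears on the right-hand side of any dependency, so M must belong to every candidate key.
{M}⁺ = {G, M}, which is not all of the schema, so we must add further attributes.
{D, M}⁺: M→G adds G; DGM→EK adds E, K; DKM→EGL adds L → {D, E, G, K, L, M}. Minimal: {M}⁺ = {G, M}; {D}⁺ = {D} — none reach the full schema.
{K, M}⁺: KM→DE adds D, E; M→G adds G; DKM→EGL adds L → {D, E, G, K, L, M}. Minimal: {M}⁺ = {G, M}; {K}⁺ = {K} — none reach the full schema.
Any other superkey contains one of these as a subset, so there are no further candidate keys.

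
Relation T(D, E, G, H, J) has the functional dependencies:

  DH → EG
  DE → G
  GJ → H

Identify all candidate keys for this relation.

{D, E, J}⁺: DE→G adds G; GJ→H adds H → {D, E, G, H, J}. Minimal: {E, J}⁺ = {E, J}; {D, J}⁺ = {D, J}; {D, E}⁺ = {D, E, G} — none reach the full schema.
{D, G, J}⁺: GJ→H adds H; DH→EG adds E → {D, E, G, H, J}. Minimal: {G, J}⁺ = {G, H, J}; {D, J}⁺ = {D, J}; {D, G}⁺ = {D, G} — none reach the full schema.
{D, H, J}⁺: DH→EG adds E, G → {D, E, G, H, J}. Minimal: {H, J}⁺ = {H, J}; {D, J}⁺ = {D, J}; {D, H}⁺ = {D, E, G, H} — none reach the full schema.
Any other superkey contains one of these as a subset, so there are no further candidate keys.

DEJ; DGJ; DHJ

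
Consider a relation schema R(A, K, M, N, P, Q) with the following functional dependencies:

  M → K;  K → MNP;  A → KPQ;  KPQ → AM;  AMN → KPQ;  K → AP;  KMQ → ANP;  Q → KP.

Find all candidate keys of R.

{A}⁺: A→KPQ adds K, P, Q; KPQ→AM adds M; KMQ→ANP adds N → {A, K, M, N, P, Q}.
{K}⁺: K→MNP adds M, N, P; K→AP adds A; A→KPQ adds Q → {A, K, M, N, P, Q}.
{M}⁺: M→K adds K; K→MNP adds N, P; K→AP adds A; A→KPQ adds Q → {A, K, M, N, P, Q}.
{Q}⁺: Q→KP adds K, P; K→MNP adds M, N; KPQ→AM adds A → {A, K, M, N, P, Q}.
Any other superkey contains one of these as a subset, so there are no further candidate keys.

A, K, M, Q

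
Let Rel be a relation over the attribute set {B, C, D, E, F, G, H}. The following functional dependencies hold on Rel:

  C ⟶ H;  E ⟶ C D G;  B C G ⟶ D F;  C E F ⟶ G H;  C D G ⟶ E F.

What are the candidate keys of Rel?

{B, E}⁺: E→CDG adds C, D, G; BCG→DF adds F; CEF→GH adds H → {B, C, D, E, F, G, H}.
{B, C, G}⁺: C→H adds H; BCG→DF adds D, F; CDG→EF adds E → {B, C, D, E, F, G, H}.

(B, E); (B, C, G)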